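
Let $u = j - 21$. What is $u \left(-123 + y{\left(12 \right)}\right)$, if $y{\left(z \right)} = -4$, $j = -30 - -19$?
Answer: $4064$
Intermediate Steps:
$j = -11$ ($j = -30 + 19 = -11$)
$u = -32$ ($u = -11 - 21 = -32$)
$u \left(-123 + y{\left(12 \right)}\right) = - 32 \left(-123 - 4\right) = \left(-32\right) \left(-127\right) = 4064$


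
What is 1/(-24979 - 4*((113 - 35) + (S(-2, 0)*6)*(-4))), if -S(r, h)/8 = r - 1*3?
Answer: -1/21451 ≈ -4.6618e-5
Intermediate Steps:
S(r, h) = 24 - 8*r (S(r, h) = -8*(r - 1*3) = -8*(r - 3) = -8*(-3 + r) = 24 - 8*r)
1/(-24979 - 4*((113 - 35) + (S(-2, 0)*6)*(-4))) = 1/(-24979 - 4*((113 - 35) + ((24 - 8*(-2))*6)*(-4))) = 1/(-24979 - 4*(78 + ((24 + 16)*6)*(-4))) = 1/(-24979 - 4*(78 + (40*6)*(-4))) = 1/(-24979 - 4*(78 + 240*(-4))) = 1/(-24979 - 4*(78 - 960)) = 1/(-24979 - 4*(-882)) = 1/(-24979 + 3528) = 1/(-21451) = -1/21451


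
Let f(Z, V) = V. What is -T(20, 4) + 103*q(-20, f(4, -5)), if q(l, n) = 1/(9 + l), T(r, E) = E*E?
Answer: -279/11 ≈ -25.364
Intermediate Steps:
T(r, E) = E²
-T(20, 4) + 103*q(-20, f(4, -5)) = -1*4² + 103/(9 - 20) = -1*16 + 103/(-11) = -16 + 103*(-1/11) = -16 - 103/11 = -279/11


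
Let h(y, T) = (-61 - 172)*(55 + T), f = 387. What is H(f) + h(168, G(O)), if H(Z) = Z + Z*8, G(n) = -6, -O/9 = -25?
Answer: -7934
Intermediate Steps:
O = 225 (O = -9*(-25) = 225)
H(Z) = 9*Z (H(Z) = Z + 8*Z = 9*Z)
h(y, T) = -12815 - 233*T (h(y, T) = -233*(55 + T) = -12815 - 233*T)
H(f) + h(168, G(O)) = 9*387 + (-12815 - 233*(-6)) = 3483 + (-12815 + 1398) = 3483 - 11417 = -7934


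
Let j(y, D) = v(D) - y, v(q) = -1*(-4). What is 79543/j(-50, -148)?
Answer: 79543/54 ≈ 1473.0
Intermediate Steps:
v(q) = 4
j(y, D) = 4 - y
79543/j(-50, -148) = 79543/(4 - 1*(-50)) = 79543/(4 + 50) = 79543/54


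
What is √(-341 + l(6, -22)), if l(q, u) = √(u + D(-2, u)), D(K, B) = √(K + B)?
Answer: √(-341 + √2*√(-11 + I*√6)) ≈ 0.1279 + 18.453*I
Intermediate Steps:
D(K, B) = √(B + K)
l(q, u) = √(u + √(-2 + u)) (l(q, u) = √(u + √(u - 2)) = √(u + √(-2 + u)))
√(-341 + l(6, -22)) = √(-341 + √(-22 + √(-2 - 22))) = √(-341 + √(-22 + √(-24))) = √(-341 + √(-22 + 2*I*√6))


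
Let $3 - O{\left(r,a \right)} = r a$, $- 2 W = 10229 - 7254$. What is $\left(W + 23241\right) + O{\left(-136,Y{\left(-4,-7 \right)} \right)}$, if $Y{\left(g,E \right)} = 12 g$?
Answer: $\frac{30457}{2} \approx 15229.0$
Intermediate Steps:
$W = - \frac{2975}{2}$ ($W = - \frac{10229 - 7254}{2} = \left(- \frac{1}{2}\right) 2975 = - \frac{2975}{2} \approx -1487.5$)
$O{\left(r,a \right)} = 3 - a r$ ($O{\left(r,a \right)} = 3 - r a = 3 - a r$)
$\left(W + 23241\right) + O{\left(-136,Y{\left(-4,-7 \right)} \right)} = \left(- \frac{2975}{2} + 23241\right) + \left(3 - 12 \left(-4\right) \left(-136\right)\right) = \frac{43507}{2} + \left(3 - \left(-48\right) \left(-136\right)\right) = \frac{43507}{2} + \left(3 - 6528\right) = \frac{43507}{2} - 6525 = \frac{30457}{2}$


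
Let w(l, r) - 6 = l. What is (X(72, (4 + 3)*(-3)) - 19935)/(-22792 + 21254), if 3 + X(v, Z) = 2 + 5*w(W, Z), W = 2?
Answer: 9948/769 ≈ 12.936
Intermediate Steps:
w(l, r) = 6 + l
X(v, Z) = 39 (X(v, Z) = -3 + (2 + 5*(6 + 2)) = -3 + (2 + 5*8) = -3 + (2 + 40) = -3 + 42 = 39)
(X(72, (4 + 3)*(-3)) - 19935)/(-22792 + 21254) = (39 - 19935)/(-22792 + 21254) = -19896/(-1538) = -19896*(-1/1538) = 9948/769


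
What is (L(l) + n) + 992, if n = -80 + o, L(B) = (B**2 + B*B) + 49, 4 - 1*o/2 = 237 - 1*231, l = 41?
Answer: 4319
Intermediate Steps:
o = -4 (o = 8 - 2*(237 - 1*231) = 8 - 2*(237 - 231) = 8 - 2*6 = 8 - 12 = -4)
L(B) = 49 + 2*B**2 (L(B) = (B**2 + B**2) + 49 = 2*B**2 + 49 = 49 + 2*B**2)
n = -84 (n = -80 - 4 = -84)
(L(l) + n) + 992 = ((49 + 2*41**2) - 84) + 992 = ((49 + 2*1681) - 84) + 992 = ((49 + 3362) - 84) + 992 = (3411 - 84) + 992 = 3327 + 992 = 4319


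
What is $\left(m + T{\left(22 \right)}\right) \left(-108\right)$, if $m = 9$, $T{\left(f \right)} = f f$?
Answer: $-53244$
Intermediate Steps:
$T{\left(f \right)} = f^{2}$
$\left(m + T{\left(22 \right)}\right) \left(-108\right) = \left(9 + 22^{2}\right) \left(-108\right) = \left(9 + 484\right) \left(-108\right) = 493 \left(-108\right) = -53244$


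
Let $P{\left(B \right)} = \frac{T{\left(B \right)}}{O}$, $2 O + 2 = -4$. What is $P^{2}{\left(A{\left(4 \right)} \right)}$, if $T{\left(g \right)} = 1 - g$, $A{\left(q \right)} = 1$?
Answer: $0$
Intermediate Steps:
$O = -3$ ($O = -1 + \frac{1}{2} \left(-4\right) = -1 - 2 = -3$)
$P{\left(B \right)} = - \frac{1}{3} + \frac{B}{3}$ ($P{\left(B \right)} = \frac{1 - B}{-3} = \left(1 - B\right) \left(- \frac{1}{3}\right) = - \frac{1}{3} + \frac{B}{3}$)
$P^{2}{\left(A{\left(4 \right)} \right)} = \left(- \frac{1}{3} + \frac{1}{3} \cdot 1\right)^{2} = \left(- \frac{1}{3} + \frac{1}{3}\right)^{2} = 0^{2} = 0$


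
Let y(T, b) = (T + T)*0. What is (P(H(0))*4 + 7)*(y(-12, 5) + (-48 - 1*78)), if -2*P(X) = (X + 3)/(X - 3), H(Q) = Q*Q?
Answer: -1134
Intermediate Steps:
H(Q) = Q²
y(T, b) = 0 (y(T, b) = (2*T)*0 = 0)
P(X) = -(3 + X)/(2*(-3 + X)) (P(X) = -(X + 3)/(2*(X - 3)) = -(3 + X)/(2*(-3 + X)))
(P(H(0))*4 + 7)*(y(-12, 5) + (-48 - 1*78)) = (((-3 - 1*0²)/(2*(-3 + 0²)))*4 + 7)*(0 + (-48 - 1*78)) = (((-3 - 1*0)/(2*(-3 + 0)))*4 + 7)*(0 + (-48 - 78)) = (((½)*(-3 + 0)/(-3))*4 + 7)*(0 - 126) = (((½)*(-⅓)*(-3))*4 + 7)*(-126) = ((½)*4 + 7)*(-126) = (2 + 7)*(-126) = 9*(-126) = -1134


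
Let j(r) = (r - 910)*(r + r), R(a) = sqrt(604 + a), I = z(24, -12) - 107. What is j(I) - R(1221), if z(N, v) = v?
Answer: 244902 - 5*sqrt(73) ≈ 2.4486e+5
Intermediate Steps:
I = -119 (I = -12 - 107 = -119)
j(r) = 2*r*(-910 + r) (j(r) = (-910 + r)*(2*r) = 2*r*(-910 + r))
j(I) - R(1221) = 2*(-119)*(-910 - 119) - sqrt(604 + 1221) = 2*(-119)*(-1029) - sqrt(1825) = 244902 - 5*sqrt(73)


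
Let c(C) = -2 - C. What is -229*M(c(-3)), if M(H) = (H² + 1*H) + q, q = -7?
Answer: 1145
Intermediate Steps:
M(H) = -7 + H + H² (M(H) = (H² + 1*H) - 7 = (H² + H) - 7 = (H + H²) - 7 = -7 + H + H²)
-229*M(c(-3)) = -229*(-7 + (-2 - 1*(-3)) + (-2 - 1*(-3))²) = -229*(-7 + (-2 + 3) + (-2 + 3)²) = -229*(-7 + 1 + 1²) = -229*(-7 + 1 + 1) = -229*(-5) = 1145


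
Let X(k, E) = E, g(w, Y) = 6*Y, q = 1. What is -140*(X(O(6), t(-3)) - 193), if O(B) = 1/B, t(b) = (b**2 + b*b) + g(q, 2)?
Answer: 22820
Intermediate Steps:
t(b) = 12 + 2*b**2 (t(b) = (b**2 + b*b) + 6*2 = (b**2 + b**2) + 12 = 2*b**2 + 12 = 12 + 2*b**2)
O(B) = 1/B
-140*(X(O(6), t(-3)) - 193) = -140*((12 + 2*(-3)**2) - 193) = -140*((12 + 2*9) - 193) = -140*((12 + 18) - 193) = -140*(30 - 193) = -140*(-163) = 22820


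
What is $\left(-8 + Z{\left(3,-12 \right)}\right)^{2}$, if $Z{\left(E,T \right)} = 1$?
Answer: $49$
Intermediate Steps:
$\left(-8 + Z{\left(3,-12 \right)}\right)^{2} = \left(-8 + 1\right)^{2} = \left(-7\right)^{2} = 49$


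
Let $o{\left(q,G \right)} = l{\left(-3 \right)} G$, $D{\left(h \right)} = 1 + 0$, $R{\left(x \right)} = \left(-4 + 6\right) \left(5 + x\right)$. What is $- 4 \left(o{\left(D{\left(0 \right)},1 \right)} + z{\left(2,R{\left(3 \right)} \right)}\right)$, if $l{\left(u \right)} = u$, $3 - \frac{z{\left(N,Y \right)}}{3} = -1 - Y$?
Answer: $-228$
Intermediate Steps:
$R{\left(x \right)} = 10 + 2 x$ ($R{\left(x \right)} = 2 \left(5 + x\right) = 10 + 2 x$)
$D{\left(h \right)} = 1$
$z{\left(N,Y \right)} = 12 + 3 Y$ ($z{\left(N,Y \right)} = 9 - 3 \left(-1 - Y\right) = 9 + \left(3 + 3 Y\right) = 12 + 3 Y$)
$o{\left(q,G \right)} = - 3 G$
$- 4 \left(o{\left(D{\left(0 \right)},1 \right)} + z{\left(2,R{\left(3 \right)} \right)}\right) = - 4 \left(\left(-3\right) 1 + \left(12 + 3 \left(10 + 2 \cdot 3\right)\right)\right) = - 4 \left(-3 + \left(12 + 3 \left(10 + 6\right)\right)\right) = - 4 \left(-3 + \left(12 + 3 \cdot 16\right)\right) = - 4 \left(-3 + \left(12 + 48\right)\right) = - 4 \left(-3 + 60\right) = \left(-4\right) 57 = -228$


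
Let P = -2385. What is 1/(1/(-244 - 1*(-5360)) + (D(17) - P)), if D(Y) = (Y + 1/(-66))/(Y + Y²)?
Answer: 6457671/15401905037 ≈ 0.00041928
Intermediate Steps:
D(Y) = (-1/66 + Y)/(Y + Y²) (D(Y) = (Y - 1/66)/(Y + Y²) = (-1/66 + Y)/(Y + Y²))
1/(1/(-244 - 1*(-5360)) + (D(17) - P)) = 1/(1/(-244 - 1*(-5360)) + ((-1/66 + 17)/(17*(1 + 17)) - 1*(-2385))) = 1/(1/(-244 + 5360) + ((1/17)*(1121/66)/18 + 2385)) = 1/(1/5116 + ((1/17)*(1/18)*(1121/66) + 2385)) = 1/(1/5116 + (1121/20196 + 2385)) = 1/(1/5116 + 48168581/20196) = 1/(15401905037/6457671) = 6457671/15401905037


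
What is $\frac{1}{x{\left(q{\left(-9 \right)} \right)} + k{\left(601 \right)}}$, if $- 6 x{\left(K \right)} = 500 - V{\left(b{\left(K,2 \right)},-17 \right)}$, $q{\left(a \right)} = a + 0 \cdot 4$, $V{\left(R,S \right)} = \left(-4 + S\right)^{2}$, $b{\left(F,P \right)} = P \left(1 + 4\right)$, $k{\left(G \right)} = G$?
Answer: $\frac{6}{3547} \approx 0.0016916$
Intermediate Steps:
$b{\left(F,P \right)} = 5 P$ ($b{\left(F,P \right)} = P 5 = 5 P$)
$q{\left(a \right)} = a$ ($q{\left(a \right)} = a + 0 = a$)
$x{\left(K \right)} = - \frac{59}{6}$ ($x{\left(K \right)} = - \frac{500 - \left(-4 - 17\right)^{2}}{6} = - \frac{500 - \left(-21\right)^{2}}{6} = - \frac{500 - 441}{6} = \left(- \frac{1}{6}\right) 59 = - \frac{59}{6}$)
$\frac{1}{x{\left(q{\left(-9 \right)} \right)} + k{\left(601 \right)}} = \frac{1}{- \frac{59}{6} + 601} = \frac{1}{\frac{3547}{6}} = \frac{6}{3547}$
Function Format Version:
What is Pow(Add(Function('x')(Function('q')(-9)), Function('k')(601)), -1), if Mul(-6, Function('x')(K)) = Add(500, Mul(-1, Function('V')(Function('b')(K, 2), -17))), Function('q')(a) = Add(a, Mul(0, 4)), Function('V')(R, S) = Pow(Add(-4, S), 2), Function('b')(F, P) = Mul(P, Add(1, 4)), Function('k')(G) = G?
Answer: Rational(6, 3547) ≈ 0.0016916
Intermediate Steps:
Function('b')(F, P) = Mul(5, P) (Function('b')(F, P) = Mul(P, 5) = Mul(5, P))
Function('q')(a) = a (Function('q')(a) = Add(a, 0) = a)
Function('x')(K) = Rational(-59, 6) (Function('x')(K) = Mul(Rational(-1, 6), Add(500, Mul(-1, Pow(Add(-4, -17), 2)))) = Mul(Rational(-1, 6), Add(500, Mul(-1, Pow(-21, 2)))) = Mul(Rational(-1, 6), Add(500, Mul(-1, 441))) = Mul(Rational(-1, 6), Add(500, -441)) = Mul(Rational(-1, 6), 59) = Rational(-59, 6))
Pow(Add(Function('x')(Function('q')(-9)), Function('k')(601)), -1) = Pow(Add(Rational(-59, 6), 601), -1) = Pow(Rational(3547, 6), -1) = Rational(6, 3547)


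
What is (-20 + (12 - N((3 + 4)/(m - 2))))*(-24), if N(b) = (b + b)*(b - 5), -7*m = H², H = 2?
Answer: 32428/27 ≈ 1201.0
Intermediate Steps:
m = -4/7 (m = -⅐*2² = -⅐*4 = -4/7 ≈ -0.57143)
N(b) = 2*b*(-5 + b) (N(b) = (2*b)*(-5 + b) = 2*b*(-5 + b))
(-20 + (12 - N((3 + 4)/(m - 2))))*(-24) = (-20 + (12 - 2*(3 + 4)/(-4/7 - 2)*(-5 + (3 + 4)/(-4/7 - 2))))*(-24) = (-20 + (12 - 2*7/(-18/7)*(-5 + 7/(-18/7))))*(-24) = (-20 + (12 - 2*7*(-7/18)*(-5 + 7*(-7/18))))*(-24) = (-20 + (12 - 2*(-49)*(-5 - 49/18)/18))*(-24) = (-20 + (12 - 2*(-49)*(-139)/(18*18)))*(-24) = (-20 + (12 - 1*6811/162))*(-24) = (-20 + (12 - 6811/162))*(-24) = (-20 - 4867/162)*(-24) = -8107/162*(-24) = 32428/27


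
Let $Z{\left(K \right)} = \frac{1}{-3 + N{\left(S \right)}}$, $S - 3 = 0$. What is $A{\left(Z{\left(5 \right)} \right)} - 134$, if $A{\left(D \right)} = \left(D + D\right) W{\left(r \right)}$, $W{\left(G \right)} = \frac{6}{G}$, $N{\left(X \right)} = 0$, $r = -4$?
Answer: $-133$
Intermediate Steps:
$S = 3$ ($S = 3 + 0 = 3$)
$Z{\left(K \right)} = - \frac{1}{3}$ ($Z{\left(K \right)} = \frac{1}{-3 + 0} = \frac{1}{-3} = - \frac{1}{3}$)
$A{\left(D \right)} = - 3 D$ ($A{\left(D \right)} = \left(D + D\right) \frac{6}{-4} = 2 D 6 \left(- \frac{1}{4}\right) = 2 D \left(- \frac{3}{2}\right) = - 3 D$)
$A{\left(Z{\left(5 \right)} \right)} - 134 = \left(-3\right) \left(- \frac{1}{3}\right) - 134 = 1 - 134 = -133$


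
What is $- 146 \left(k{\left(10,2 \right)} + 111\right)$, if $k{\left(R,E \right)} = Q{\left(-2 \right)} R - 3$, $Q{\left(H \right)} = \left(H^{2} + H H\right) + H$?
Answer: $-24528$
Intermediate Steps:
$Q{\left(H \right)} = H + 2 H^{2}$ ($Q{\left(H \right)} = \left(H^{2} + H^{2}\right) + H = 2 H^{2} + H = H + 2 H^{2}$)
$k{\left(R,E \right)} = -3 + 6 R$ ($k{\left(R,E \right)} = - 2 \left(1 + 2 \left(-2\right)\right) R - 3 = - 2 \left(1 - 4\right) R - 3 = \left(-2\right) \left(-3\right) R - 3 = 6 R - 3 = -3 + 6 R$)
$- 146 \left(k{\left(10,2 \right)} + 111\right) = - 146 \left(\left(-3 + 6 \cdot 10\right) + 111\right) = - 146 \left(\left(-3 + 60\right) + 111\right) = - 146 \left(57 + 111\right) = \left(-146\right) 168 = -24528$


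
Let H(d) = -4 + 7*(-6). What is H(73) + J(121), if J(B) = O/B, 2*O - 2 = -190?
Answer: -5660/121 ≈ -46.777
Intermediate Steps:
O = -94 (O = 1 + (½)*(-190) = 1 - 95 = -94)
H(d) = -46 (H(d) = -4 - 42 = -46)
J(B) = -94/B
H(73) + J(121) = -46 - 94/121 = -5660/121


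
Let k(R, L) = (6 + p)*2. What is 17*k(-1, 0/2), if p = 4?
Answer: 340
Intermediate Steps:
k(R, L) = 20 (k(R, L) = (6 + 4)*2 = 10*2 = 20)
17*k(-1, 0/2) = 17*20 = 340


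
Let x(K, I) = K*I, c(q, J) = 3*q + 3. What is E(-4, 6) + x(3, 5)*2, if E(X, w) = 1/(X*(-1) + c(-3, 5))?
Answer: 59/2 ≈ 29.500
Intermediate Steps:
c(q, J) = 3 + 3*q
E(X, w) = 1/(-6 - X) (E(X, w) = 1/(X*(-1) + (3 + 3*(-3))) = 1/(-X + (3 - 9)) = 1/(-X - 6) = 1/(-6 - X))
x(K, I) = I*K
E(-4, 6) + x(3, 5)*2 = -1/(6 - 4) + (5*3)*2 = -1/2 + 15*2 = -1*1/2 + 30 = -1/2 + 30 = 59/2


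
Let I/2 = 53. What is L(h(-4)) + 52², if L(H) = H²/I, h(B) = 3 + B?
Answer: 286625/106 ≈ 2704.0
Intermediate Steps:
I = 106 (I = 2*53 = 106)
L(H) = H²/106
L(h(-4)) + 52² = (3 - 4)²/106 + 52² = (1/106)*(-1)² + 2704 = (1/106)*1 + 2704 = 1/106 + 2704 = 286625/106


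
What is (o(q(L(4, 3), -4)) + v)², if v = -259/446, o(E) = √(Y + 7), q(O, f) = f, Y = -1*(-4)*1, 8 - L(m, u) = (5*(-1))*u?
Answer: 2255157/198916 - 259*√11/223 ≈ 7.4852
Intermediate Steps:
L(m, u) = 8 + 5*u (L(m, u) = 8 - 5*(-1)*u = 8 - (-5)*u = 8 + 5*u)
Y = 4 (Y = 4*1 = 4)
o(E) = √11 (o(E) = √(4 + 7) = √11)
v = -259/446 (v = -259*1/446 = -259/446 ≈ -0.58072)
(o(q(L(4, 3), -4)) + v)² = (√11 - 259/446)² = (-259/446 + √11)²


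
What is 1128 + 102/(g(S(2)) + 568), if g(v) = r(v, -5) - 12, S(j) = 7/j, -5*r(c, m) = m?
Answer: 628398/557 ≈ 1128.2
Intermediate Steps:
r(c, m) = -m/5
g(v) = -11 (g(v) = -⅕*(-5) - 12 = 1 - 12 = -11)
1128 + 102/(g(S(2)) + 568) = 1128 + 102/(-11 + 568) = 1128 + 102/557 = 628398/557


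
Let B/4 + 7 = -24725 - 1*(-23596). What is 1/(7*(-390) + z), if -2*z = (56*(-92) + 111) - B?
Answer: -2/4963 ≈ -0.00040298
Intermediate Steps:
B = -4544 (B = -28 + 4*(-24725 - 1*(-23596)) = -28 + 4*(-24725 + 23596) = -28 + 4*(-1129) = -28 - 4516 = -4544)
z = 497/2 (z = -((56*(-92) + 111) - 1*(-4544))/2 = -((-5152 + 111) + 4544)/2 = -(-5041 + 4544)/2 = -½*(-497) = 497/2 ≈ 248.50)
1/(7*(-390) + z) = 1/(7*(-390) + 497/2) = 1/(-2730 + 497/2) = 1/(-4963/2) = -2/4963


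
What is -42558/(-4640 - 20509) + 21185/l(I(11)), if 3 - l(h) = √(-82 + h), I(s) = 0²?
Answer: 534072491/762853 + 21185*I*√82/91 ≈ 700.1 + 2108.1*I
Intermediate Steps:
I(s) = 0
l(h) = 3 - √(-82 + h)
-42558/(-4640 - 20509) + 21185/l(I(11)) = -42558/(-4640 - 20509) + 21185/(3 - √(-82 + 0)) = -42558/(-25149) + 21185/(3 - √(-82)) = -42558*(-1/25149) + 21185/(3 - I*√82) = 14186/8383 + 21185/(3 - I*√82)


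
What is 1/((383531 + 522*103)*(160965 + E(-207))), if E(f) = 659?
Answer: 1/70677690328 ≈ 1.4149e-11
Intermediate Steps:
1/((383531 + 522*103)*(160965 + E(-207))) = 1/((383531 + 522*103)*(160965 + 659)) = 1/((383531 + 53766)*161624) = 1/(437297*161624) = 1/70677690328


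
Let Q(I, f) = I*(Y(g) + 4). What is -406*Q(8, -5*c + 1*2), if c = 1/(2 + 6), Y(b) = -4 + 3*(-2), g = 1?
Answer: 19488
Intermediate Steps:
Y(b) = -10 (Y(b) = -4 - 6 = -10)
c = ⅛ (c = 1/8 = ⅛ ≈ 0.12500)
Q(I, f) = -6*I (Q(I, f) = I*(-10 + 4) = I*(-6) = -6*I)
-406*Q(8, -5*c + 1*2) = -(-2436)*8 = -406*(-48) = 19488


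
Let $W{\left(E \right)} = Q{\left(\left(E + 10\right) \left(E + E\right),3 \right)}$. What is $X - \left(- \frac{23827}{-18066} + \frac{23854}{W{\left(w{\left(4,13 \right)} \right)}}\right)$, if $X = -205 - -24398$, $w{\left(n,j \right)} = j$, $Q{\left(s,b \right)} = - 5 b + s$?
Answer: $\frac{254367402749}{10532478} \approx 24151.0$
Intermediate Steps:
$Q{\left(s,b \right)} = s - 5 b$
$W{\left(E \right)} = -15 + 2 E \left(10 + E\right)$ ($W{\left(E \right)} = \left(E + 10\right) \left(E + E\right) - 15 = \left(10 + E\right) 2 E - 15 = 2 E \left(10 + E\right) - 15 = -15 + 2 E \left(10 + E\right)$)
$X = 24193$ ($X = -205 + 24398 = 24193$)
$X - \left(- \frac{23827}{-18066} + \frac{23854}{W{\left(w{\left(4,13 \right)} \right)}}\right) = 24193 - \left(- \frac{23827}{-18066} + \frac{23854}{-15 + 2 \cdot 13 \left(10 + 13\right)}\right) = 24193 - \left(\left(-23827\right) \left(- \frac{1}{18066}\right) + \frac{23854}{-15 + 2 \cdot 13 \cdot 23}\right) = 24193 - \left(\frac{23827}{18066} + \frac{23854}{-15 + 598}\right) = 24193 - \left(\frac{23827}{18066} + \frac{23854}{583}\right) = 24193 - \frac{444837505}{10532478} = \frac{254367402749}{10532478}$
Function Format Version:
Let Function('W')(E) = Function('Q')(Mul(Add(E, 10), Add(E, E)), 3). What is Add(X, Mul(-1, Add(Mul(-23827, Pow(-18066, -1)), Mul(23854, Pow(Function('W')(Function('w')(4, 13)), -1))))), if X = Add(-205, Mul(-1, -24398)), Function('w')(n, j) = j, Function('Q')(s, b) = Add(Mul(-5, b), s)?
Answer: Rational(254367402749, 10532478) ≈ 24151.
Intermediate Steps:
Function('Q')(s, b) = Add(s, Mul(-5, b))
Function('W')(E) = Add(-15, Mul(2, E, Add(10, E))) (Function('W')(E) = Add(Mul(Add(E, 10), Add(E, E)), Mul(-5, 3)) = Add(Mul(Add(10, E), Mul(2, E)), -15) = Add(Mul(2, E, Add(10, E)), -15) = Add(-15, Mul(2, E, Add(10, E))))
X = 24193 (X = Add(-205, 24398) = 24193)
Add(X, Mul(-1, Add(Mul(-23827, Pow(-18066, -1)), Mul(23854, Pow(Function('W')(Function('w')(4, 13)), -1))))) = Add(24193, Mul(-1, Add(Mul(-23827, Pow(-18066, -1)), Mul(23854, Pow(Add(-15, Mul(2, 13, Add(10, 13))), -1))))) = Add(24193, Mul(-1, Add(Mul(-23827, Rational(-1, 18066)), Mul(23854, Pow(Add(-15, Mul(2, 13, 23)), -1))))) = Add(24193, Mul(-1, Add(Rational(23827, 18066), Mul(23854, Pow(Add(-15, 598), -1))))) = Add(24193, Mul(-1, Add(Rational(23827, 18066), Mul(23854, Pow(583, -1))))) = Add(24193, Mul(-1, Add(Rational(23827, 18066), Mul(23854, Rational(1, 583))))) = Add(24193, Mul(-1, Add(Rational(23827, 18066), Rational(23854, 583)))) = Add(24193, Mul(-1, Rational(444837505, 10532478))) = Add(24193, Rational(-444837505, 10532478)) = Rational(254367402749, 10532478)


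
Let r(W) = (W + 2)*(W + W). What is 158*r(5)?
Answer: 11060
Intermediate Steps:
r(W) = 2*W*(2 + W) (r(W) = (2 + W)*(2*W) = 2*W*(2 + W))
158*r(5) = 158*(2*5*(2 + 5)) = 158*(2*5*7) = 158*70 = 11060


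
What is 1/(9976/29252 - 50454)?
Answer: -7313/368967608 ≈ -1.9820e-5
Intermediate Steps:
1/(9976/29252 - 50454) = 1/(9976*(1/29252) - 50454) = 1/(2494/7313 - 50454) = 1/(-368967608/7313) = -7313/368967608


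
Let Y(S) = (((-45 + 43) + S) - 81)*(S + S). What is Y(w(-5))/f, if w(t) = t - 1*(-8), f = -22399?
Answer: 480/22399 ≈ 0.021430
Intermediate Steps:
w(t) = 8 + t (w(t) = t + 8 = 8 + t)
Y(S) = 2*S*(-83 + S) (Y(S) = ((-2 + S) - 81)*(2*S) = (-83 + S)*(2*S) = 2*S*(-83 + S))
Y(w(-5))/f = (2*(8 - 5)*(-83 + (8 - 5)))/(-22399) = (2*3*(-83 + 3))*(-1/22399) = (2*3*(-80))*(-1/22399) = -480*(-1/22399) = 480/22399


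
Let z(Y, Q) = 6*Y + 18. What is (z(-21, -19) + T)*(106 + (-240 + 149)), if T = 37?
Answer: -1065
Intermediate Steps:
z(Y, Q) = 18 + 6*Y
(z(-21, -19) + T)*(106 + (-240 + 149)) = ((18 + 6*(-21)) + 37)*(106 + (-240 + 149)) = ((18 - 126) + 37)*(106 - 91) = (-108 + 37)*15 = -71*15 = -1065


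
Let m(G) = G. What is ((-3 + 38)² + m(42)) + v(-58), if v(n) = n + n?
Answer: 1151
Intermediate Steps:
v(n) = 2*n
((-3 + 38)² + m(42)) + v(-58) = ((-3 + 38)² + 42) + 2*(-58) = (35² + 42) - 116 = (1225 + 42) - 116 = 1267 - 116 = 1151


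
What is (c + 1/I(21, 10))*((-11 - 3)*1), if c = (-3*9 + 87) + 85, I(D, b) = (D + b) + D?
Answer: -52787/26 ≈ -2030.3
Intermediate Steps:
I(D, b) = b + 2*D
c = 145 (c = (-27 + 87) + 85 = 60 + 85 = 145)
(c + 1/I(21, 10))*((-11 - 3)*1) = (145 + 1/(10 + 2*21))*((-11 - 3)*1) = (145 + 1/(10 + 42))*(-14*1) = (145 + 1/52)*(-14) = (7541/52)*(-14) = -52787/26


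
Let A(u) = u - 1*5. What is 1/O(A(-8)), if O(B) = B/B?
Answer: 1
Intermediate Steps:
A(u) = -5 + u (A(u) = u - 5 = -5 + u)
O(B) = 1
1/O(A(-8)) = 1/1 = 1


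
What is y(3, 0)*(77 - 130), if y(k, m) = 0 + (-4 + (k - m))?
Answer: 53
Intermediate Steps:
y(k, m) = -4 + k - m (y(k, m) = 0 + (-4 + k - m) = -4 + k - m)
y(3, 0)*(77 - 130) = (-4 + 3 - 1*0)*(77 - 130) = (-4 + 3 + 0)*(-53) = -1*(-53) = 53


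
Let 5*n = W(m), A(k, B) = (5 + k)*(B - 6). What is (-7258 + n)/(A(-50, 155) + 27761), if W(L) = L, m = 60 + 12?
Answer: -2587/7520 ≈ -0.34402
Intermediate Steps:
m = 72
A(k, B) = (-6 + B)*(5 + k) (A(k, B) = (5 + k)*(-6 + B) = (-6 + B)*(5 + k))
n = 72/5 (n = (1/5)*72 = 72/5 ≈ 14.400)
(-7258 + n)/(A(-50, 155) + 27761) = (-7258 + 72/5)/((-30 - 6*(-50) + 5*155 + 155*(-50)) + 27761) = -36218/(5*((-30 + 300 + 775 - 7750) + 27761)) = -36218/(5*(-6705 + 27761)) = -36218/5/21056 = -36218/5*1/21056 = -2587/7520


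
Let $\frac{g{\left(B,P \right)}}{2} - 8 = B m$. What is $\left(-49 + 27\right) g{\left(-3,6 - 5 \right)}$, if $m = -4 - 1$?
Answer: $-1012$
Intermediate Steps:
$m = -5$
$g{\left(B,P \right)} = 16 - 10 B$ ($g{\left(B,P \right)} = 16 + 2 B \left(-5\right) = 16 + 2 \left(- 5 B\right) = 16 - 10 B$)
$\left(-49 + 27\right) g{\left(-3,6 - 5 \right)} = \left(-49 + 27\right) \left(16 - -30\right) = - 22 \left(16 + 30\right) = \left(-22\right) 46 = -1012$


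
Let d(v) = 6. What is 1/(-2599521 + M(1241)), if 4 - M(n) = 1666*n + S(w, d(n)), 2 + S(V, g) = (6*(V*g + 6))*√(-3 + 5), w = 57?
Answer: -4667021/21781076294953 + 2088*√2/21781076294953 ≈ -2.1413e-7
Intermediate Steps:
S(V, g) = -2 + √2*(36 + 6*V*g) (S(V, g) = -2 + (6*(V*g + 6))*√(-3 + 5) = -2 + (6*(6 + V*g))*√2 = -2 + (36 + 6*V*g)*√2 = -2 + √2*(36 + 6*V*g))
M(n) = 6 - 2088*√2 - 1666*n (M(n) = 4 - (1666*n + (-2 + 36*√2 + 6*57*6*√2)) = 4 - (1666*n + (-2 + 36*√2 + 2052*√2)) = 4 - (1666*n + (-2 + 2088*√2)) = 4 - (-2 + 1666*n + 2088*√2) = 4 + (2 - 2088*√2 - 1666*n) = 6 - 2088*√2 - 1666*n)
1/(-2599521 + M(1241)) = 1/(-2599521 + (6 - 2088*√2 - 1666*1241)) = 1/(-2599521 + (6 - 2088*√2 - 2067506)) = 1/(-2599521 + (-2067500 - 2088*√2)) = 1/(-4667021 - 2088*√2)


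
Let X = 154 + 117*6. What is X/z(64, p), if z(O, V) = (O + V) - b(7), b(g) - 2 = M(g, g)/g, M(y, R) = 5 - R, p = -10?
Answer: 2996/183 ≈ 16.372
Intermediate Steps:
b(g) = 2 + (5 - g)/g
z(O, V) = -12/7 + O + V (z(O, V) = (O + V) - (5 + 7)/7 = (O + V) - 12/7 = -12/7 + O + V)
X = 856 (X = 154 + 702 = 856)
X/z(64, p) = 856/(-12/7 + 64 - 10) = 856/(366/7) = 856*(7/366) = 2996/183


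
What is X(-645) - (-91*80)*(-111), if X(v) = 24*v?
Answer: -823560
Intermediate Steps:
X(-645) - (-91*80)*(-111) = 24*(-645) - (-91*80)*(-111) = -15480 - (-7280)*(-111) = -15480 - 1*808080 = -15480 - 808080 = -823560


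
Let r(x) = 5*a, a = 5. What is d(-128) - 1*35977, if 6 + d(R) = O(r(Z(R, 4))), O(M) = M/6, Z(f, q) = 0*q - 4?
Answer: -215873/6 ≈ -35979.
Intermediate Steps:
Z(f, q) = -4 (Z(f, q) = 0 - 4 = -4)
r(x) = 25 (r(x) = 5*5 = 25)
O(M) = M/6 (O(M) = M*(⅙) = M/6)
d(R) = -11/6 (d(R) = -6 + (⅙)*25 = -6 + 25/6 = -11/6)
d(-128) - 1*35977 = -11/6 - 1*35977 = -11/6 - 35977 = -215873/6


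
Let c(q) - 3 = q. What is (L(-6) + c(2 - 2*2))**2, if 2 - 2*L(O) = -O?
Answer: 1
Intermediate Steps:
c(q) = 3 + q
L(O) = 1 + O/2 (L(O) = 1 - (-1)*O/2 = 1 + O/2)
(L(-6) + c(2 - 2*2))**2 = ((1 + (1/2)*(-6)) + (3 + (2 - 2*2)))**2 = ((1 - 3) + (3 + (2 - 4)))**2 = (-2 + (3 - 2))**2 = (-2 + 1)**2 = (-1)**2 = 1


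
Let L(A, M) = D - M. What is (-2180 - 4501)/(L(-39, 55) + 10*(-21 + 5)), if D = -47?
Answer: 51/2 ≈ 25.500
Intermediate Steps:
L(A, M) = -47 - M
(-2180 - 4501)/(L(-39, 55) + 10*(-21 + 5)) = (-2180 - 4501)/((-47 - 1*55) + 10*(-21 + 5)) = -6681/((-47 - 55) + 10*(-16)) = -6681/(-102 - 160) = -6681/(-262) = -6681*(-1/262) = 51/2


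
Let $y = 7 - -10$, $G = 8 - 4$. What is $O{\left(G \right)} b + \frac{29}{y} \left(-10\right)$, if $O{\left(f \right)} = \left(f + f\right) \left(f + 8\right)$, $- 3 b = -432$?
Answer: $\frac{234718}{17} \approx 13807.0$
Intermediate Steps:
$b = 144$ ($b = \left(- \frac{1}{3}\right) \left(-432\right) = 144$)
$G = 4$ ($G = 8 - 4 = 4$)
$O{\left(f \right)} = 2 f \left(8 + f\right)$
$y = 17$ ($y = 7 + 10 = 17$)
$O{\left(G \right)} b + \frac{29}{y} \left(-10\right) = 2 \cdot 4 \left(8 + 4\right) 144 + \frac{29}{17} \left(-10\right) = 2 \cdot 4 \cdot 12 \cdot 144 + 29 \cdot \frac{1}{17} \left(-10\right) = 96 \cdot 144 + \frac{29}{17} \left(-10\right) = 13824 - \frac{290}{17} = \frac{234718}{17}$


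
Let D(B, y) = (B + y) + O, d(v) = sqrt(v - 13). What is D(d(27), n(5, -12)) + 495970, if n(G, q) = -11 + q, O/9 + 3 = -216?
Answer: 493976 + sqrt(14) ≈ 4.9398e+5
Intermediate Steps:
O = -1971 (O = -27 + 9*(-216) = -27 - 1944 = -1971)
d(v) = sqrt(-13 + v)
D(B, y) = -1971 + B + y (D(B, y) = (B + y) - 1971 = -1971 + B + y)
D(d(27), n(5, -12)) + 495970 = (-1971 + sqrt(-13 + 27) + (-11 - 12)) + 495970 = (-1971 + sqrt(14) - 23) + 495970 = (-1994 + sqrt(14)) + 495970 = 493976 + sqrt(14)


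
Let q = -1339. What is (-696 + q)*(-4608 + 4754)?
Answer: -297110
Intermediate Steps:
(-696 + q)*(-4608 + 4754) = (-696 - 1339)*(-4608 + 4754) = -2035*146 = -297110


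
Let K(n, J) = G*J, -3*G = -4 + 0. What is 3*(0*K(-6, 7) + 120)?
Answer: 360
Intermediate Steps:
G = 4/3 (G = -(-4 + 0)/3 = -1/3*(-4) = 4/3 ≈ 1.3333)
K(n, J) = 4*J/3
3*(0*K(-6, 7) + 120) = 3*(0*((4/3)*7) + 120) = 3*(0*(28/3) + 120) = 3*(0 + 120) = 3*120 = 360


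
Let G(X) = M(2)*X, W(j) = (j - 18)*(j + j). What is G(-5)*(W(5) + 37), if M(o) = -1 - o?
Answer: -1395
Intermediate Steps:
W(j) = 2*j*(-18 + j) (W(j) = (-18 + j)*(2*j) = 2*j*(-18 + j))
G(X) = -3*X (G(X) = (-1 - 1*2)*X = (-1 - 2)*X = -3*X)
G(-5)*(W(5) + 37) = (-3*(-5))*(2*5*(-18 + 5) + 37) = 15*(2*5*(-13) + 37) = 15*(-130 + 37) = 15*(-93) = -1395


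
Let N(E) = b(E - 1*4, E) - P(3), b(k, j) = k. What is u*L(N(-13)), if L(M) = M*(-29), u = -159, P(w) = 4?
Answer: -96831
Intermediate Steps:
N(E) = -8 + E (N(E) = (E - 1*4) - 1*4 = (E - 4) - 4 = (-4 + E) - 4 = -8 + E)
L(M) = -29*M
u*L(N(-13)) = -(-4611)*(-8 - 13) = -(-4611)*(-21) = -159*609 = -96831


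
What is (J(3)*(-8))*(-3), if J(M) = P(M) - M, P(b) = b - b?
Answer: -72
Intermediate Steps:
P(b) = 0
J(M) = -M (J(M) = 0 - M = -M)
(J(3)*(-8))*(-3) = (-1*3*(-8))*(-3) = -3*(-8)*(-3) = 24*(-3) = -72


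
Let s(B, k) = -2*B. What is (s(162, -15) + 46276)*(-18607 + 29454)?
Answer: 498441344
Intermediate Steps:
(s(162, -15) + 46276)*(-18607 + 29454) = (-2*162 + 46276)*(-18607 + 29454) = (-324 + 46276)*10847 = 45952*10847 = 498441344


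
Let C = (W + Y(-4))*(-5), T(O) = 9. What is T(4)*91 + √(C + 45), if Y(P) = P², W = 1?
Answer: 819 + 2*I*√10 ≈ 819.0 + 6.3246*I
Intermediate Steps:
C = -85 (C = (1 + (-4)²)*(-5) = (1 + 16)*(-5) = 17*(-5) = -85)
T(4)*91 + √(C + 45) = 9*91 + √(-85 + 45) = 819 + √(-40) = 819 + 2*I*√10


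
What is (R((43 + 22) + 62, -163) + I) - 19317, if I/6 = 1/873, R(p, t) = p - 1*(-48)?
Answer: -5570320/291 ≈ -19142.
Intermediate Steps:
R(p, t) = 48 + p (R(p, t) = p + 48 = 48 + p)
I = 2/291 (I = 6/873 = 6*(1/873) = 2/291 ≈ 0.0068729)
(R((43 + 22) + 62, -163) + I) - 19317 = ((48 + ((43 + 22) + 62)) + 2/291) - 19317 = ((48 + (65 + 62)) + 2/291) - 19317 = ((48 + 127) + 2/291) - 19317 = (175 + 2/291) - 19317 = 50927/291 - 19317 = -5570320/291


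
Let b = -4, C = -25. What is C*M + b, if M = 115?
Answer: -2879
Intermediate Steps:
C*M + b = -25*115 - 4 = -2875 - 4 = -2879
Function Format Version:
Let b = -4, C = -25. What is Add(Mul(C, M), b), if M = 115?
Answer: -2879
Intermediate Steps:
Add(Mul(C, M), b) = Add(Mul(-25, 115), -4) = Add(-2875, -4) = -2879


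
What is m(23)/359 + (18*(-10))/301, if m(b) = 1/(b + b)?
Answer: -2972219/4970714 ≈ -0.59795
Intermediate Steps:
m(b) = 1/(2*b)
m(23)/359 + (18*(-10))/301 = ((1/2)/23)/359 + (18*(-10))/301 = ((1/2)*(1/23))*(1/359) - 180*1/301 = (1/46)*(1/359) - 180/301 = 1/16514 - 180/301 = -2972219/4970714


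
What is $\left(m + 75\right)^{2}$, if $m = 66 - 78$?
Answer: $3969$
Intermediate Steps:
$m = -12$
$\left(m + 75\right)^{2} = \left(-12 + 75\right)^{2} = 63^{2} = 3969$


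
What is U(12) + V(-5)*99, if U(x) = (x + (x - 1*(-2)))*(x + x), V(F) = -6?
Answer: 30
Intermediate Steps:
U(x) = 2*x*(2 + 2*x) (U(x) = (x + (x + 2))*(2*x) = (x + (2 + x))*(2*x) = (2 + 2*x)*(2*x) = 2*x*(2 + 2*x))
U(12) + V(-5)*99 = 4*12*(1 + 12) - 6*99 = 4*12*13 - 594 = 624 - 594 = 30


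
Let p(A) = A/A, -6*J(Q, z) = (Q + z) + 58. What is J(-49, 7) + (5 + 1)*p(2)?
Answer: 10/3 ≈ 3.3333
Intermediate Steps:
J(Q, z) = -29/3 - Q/6 - z/6 (J(Q, z) = -((Q + z) + 58)/6 = -(58 + Q + z)/6 = -29/3 - Q/6 - z/6)
p(A) = 1
J(-49, 7) + (5 + 1)*p(2) = (-29/3 - 1/6*(-49) - 1/6*7) + (5 + 1)*1 = (-29/3 + 49/6 - 7/6) + 6*1 = -8/3 + 6 = 10/3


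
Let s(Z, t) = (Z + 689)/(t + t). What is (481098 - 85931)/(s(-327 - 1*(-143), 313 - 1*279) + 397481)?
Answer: 26871356/27029213 ≈ 0.99416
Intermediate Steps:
s(Z, t) = (689 + Z)/(2*t) (s(Z, t) = (689 + Z)/((2*t)) = (689 + Z)*(1/(2*t)) = (689 + Z)/(2*t))
(481098 - 85931)/(s(-327 - 1*(-143), 313 - 1*279) + 397481) = (481098 - 85931)/((689 + (-327 - 1*(-143)))/(2*(313 - 1*279)) + 397481) = 395167/((689 + (-327 + 143))/(2*(313 - 279)) + 397481) = 395167/((½)*(689 - 184)/34 + 397481) = 395167/((½)*(1/34)*505 + 397481) = 395167/(505/68 + 397481) = 395167/(27029213/68) = 395167*(68/27029213) = 26871356/27029213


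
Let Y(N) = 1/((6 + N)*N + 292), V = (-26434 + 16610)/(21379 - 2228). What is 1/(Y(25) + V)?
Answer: -1857647/951187 ≈ -1.9530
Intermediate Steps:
V = -9824/19151 ≈ -0.51298
Y(N) = 1/(292 + N*(6 + N)) (Y(N) = 1/(N*(6 + N) + 292) = 1/(292 + N*(6 + N)))
1/(Y(25) + V) = 1/(1/(292 + 25**2 + 6*25) - 9824/19151) = 1/(1/(292 + 625 + 150) - 9824/19151) = 1/(1/1067 - 9824/19151) = 1/(-951187/1857647) = -1857647/951187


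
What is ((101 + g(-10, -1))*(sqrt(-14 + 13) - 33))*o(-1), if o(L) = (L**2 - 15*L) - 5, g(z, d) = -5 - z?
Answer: -38478 + 1166*I ≈ -38478.0 + 1166.0*I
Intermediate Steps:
o(L) = -5 + L**2 - 15*L
((101 + g(-10, -1))*(sqrt(-14 + 13) - 33))*o(-1) = ((101 + (-5 - 1*(-10)))*(sqrt(-14 + 13) - 33))*(-5 + (-1)**2 - 15*(-1)) = ((101 + (-5 + 10))*(sqrt(-1) - 33))*(-5 + 1 + 15) = ((101 + 5)*(I - 33))*11 = (106*(-33 + I))*11 = (-3498 + 106*I)*11 = -38478 + 1166*I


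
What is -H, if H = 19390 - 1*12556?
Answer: -6834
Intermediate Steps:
H = 6834 (H = 19390 - 12556 = 6834)
-H = -1*6834 = -6834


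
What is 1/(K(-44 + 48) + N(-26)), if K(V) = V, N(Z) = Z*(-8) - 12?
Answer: 1/200 ≈ 0.0050000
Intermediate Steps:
N(Z) = -12 - 8*Z (N(Z) = -8*Z - 12 = -12 - 8*Z)
1/(K(-44 + 48) + N(-26)) = 1/((-44 + 48) + (-12 - 8*(-26))) = 1/(4 + (-12 + 208)) = 1/(4 + 196) = 1/200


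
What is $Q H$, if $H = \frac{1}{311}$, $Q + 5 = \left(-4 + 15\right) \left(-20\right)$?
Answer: $- \frac{225}{311} \approx -0.72347$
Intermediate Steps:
$Q = -225$ ($Q = -5 + \left(-4 + 15\right) \left(-20\right) = -5 + 11 \left(-20\right) = -5 - 220 = -225$)
$H = \frac{1}{311} \approx 0.0032154$
$Q H = \left(-225\right) \frac{1}{311} = - \frac{225}{311}$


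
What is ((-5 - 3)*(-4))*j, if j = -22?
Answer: -704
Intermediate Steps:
((-5 - 3)*(-4))*j = ((-5 - 3)*(-4))*(-22) = -8*(-4)*(-22) = 32*(-22) = -704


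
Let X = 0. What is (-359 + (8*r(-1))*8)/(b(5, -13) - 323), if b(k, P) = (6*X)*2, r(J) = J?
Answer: 423/323 ≈ 1.3096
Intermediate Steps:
b(k, P) = 0 (b(k, P) = (6*0)*2 = 0*2 = 0)
(-359 + (8*r(-1))*8)/(b(5, -13) - 323) = (-359 + (8*(-1))*8)/(0 - 323) = (-359 - 8*8)/(-323) = (-359 - 64)*(-1/323) = -423*(-1/323) = 423/323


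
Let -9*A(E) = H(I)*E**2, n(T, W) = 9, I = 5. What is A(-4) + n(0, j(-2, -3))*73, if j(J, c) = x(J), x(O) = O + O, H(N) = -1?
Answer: 5929/9 ≈ 658.78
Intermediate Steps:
x(O) = 2*O
j(J, c) = 2*J
A(E) = E**2/9 (A(E) = -(-1)*E**2/9 = E**2/9)
A(-4) + n(0, j(-2, -3))*73 = (1/9)*(-4)**2 + 9*73 = (1/9)*16 + 657 = 16/9 + 657 = 5929/9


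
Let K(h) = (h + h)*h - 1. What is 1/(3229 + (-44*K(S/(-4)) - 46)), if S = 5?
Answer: 2/6179 ≈ 0.00032368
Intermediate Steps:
K(h) = -1 + 2*h**2 (K(h) = (2*h)*h - 1 = 2*h**2 - 1 = -1 + 2*h**2)
1/(3229 + (-44*K(S/(-4)) - 46)) = 1/(3229 + (-44*(-1 + 2*(5/(-4))**2) - 46)) = 1/(3229 + (-44*(-1 + 2*(5*(-1/4))**2) - 46)) = 1/(3229 + (-44*(-1 + 2*(-5/4)**2) - 46)) = 1/(3229 + (-44*(-1 + 2*(25/16)) - 46)) = 1/(3229 + (-44*(-1 + 25/8) - 46)) = 1/(3229 + (-44*17/8 - 46)) = 1/(3229 + (-187/2 - 46)) = 1/(3229 - 279/2) = 1/(6179/2) = 2/6179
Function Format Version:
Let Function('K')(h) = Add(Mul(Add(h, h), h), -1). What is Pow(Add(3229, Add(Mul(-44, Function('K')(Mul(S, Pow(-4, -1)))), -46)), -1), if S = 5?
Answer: Rational(2, 6179) ≈ 0.00032368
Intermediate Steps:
Function('K')(h) = Add(-1, Mul(2, Pow(h, 2))) (Function('K')(h) = Add(Mul(Mul(2, h), h), -1) = Add(Mul(2, Pow(h, 2)), -1) = Add(-1, Mul(2, Pow(h, 2))))
Pow(Add(3229, Add(Mul(-44, Function('K')(Mul(S, Pow(-4, -1)))), -46)), -1) = Pow(Add(3229, Add(Mul(-44, Add(-1, Mul(2, Pow(Mul(5, Pow(-4, -1)), 2)))), -46)), -1) = Pow(Add(3229, Add(Mul(-44, Add(-1, Mul(2, Pow(Mul(5, Rational(-1, 4)), 2)))), -46)), -1) = Pow(Add(3229, Add(Mul(-44, Add(-1, Mul(2, Pow(Rational(-5, 4), 2)))), -46)), -1) = Pow(Add(3229, Add(Mul(-44, Add(-1, Mul(2, Rational(25, 16)))), -46)), -1) = Pow(Add(3229, Add(Mul(-44, Add(-1, Rational(25, 8))), -46)), -1) = Pow(Add(3229, Add(Mul(-44, Rational(17, 8)), -46)), -1) = Pow(Add(3229, Add(Rational(-187, 2), -46)), -1) = Pow(Add(3229, Rational(-279, 2)), -1) = Pow(Rational(6179, 2), -1) = Rational(2, 6179)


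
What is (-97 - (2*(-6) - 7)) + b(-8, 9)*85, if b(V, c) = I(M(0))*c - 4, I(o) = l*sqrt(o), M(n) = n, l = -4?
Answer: -418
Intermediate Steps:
I(o) = -4*sqrt(o)
b(V, c) = -4 (b(V, c) = (-4*sqrt(0))*c - 4 = (-4*0)*c - 4 = 0*c - 4 = 0 - 4 = -4)
(-97 - (2*(-6) - 7)) + b(-8, 9)*85 = (-97 - (2*(-6) - 7)) - 4*85 = (-97 - (-12 - 7)) - 340 = (-97 - 1*(-19)) - 340 = (-97 + 19) - 340 = -78 - 340 = -418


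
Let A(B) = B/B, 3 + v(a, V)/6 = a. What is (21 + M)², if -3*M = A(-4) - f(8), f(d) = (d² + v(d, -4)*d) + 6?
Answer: 15376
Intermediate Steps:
v(a, V) = -18 + 6*a
f(d) = 6 + d² + d*(-18 + 6*d) (f(d) = (d² + (-18 + 6*d)*d) + 6 = (d² + d*(-18 + 6*d)) + 6 = 6 + d² + d*(-18 + 6*d))
A(B) = 1
M = 103 (M = -(1 - (6 - 18*8 + 7*8²))/3 = -(1 - (6 - 144 + 7*64))/3 = -(1 - (6 - 144 + 448))/3 = -(1 - 1*310)/3 = -(1 - 310)/3 = -⅓*(-309) = 103)
(21 + M)² = (21 + 103)² = 124² = 15376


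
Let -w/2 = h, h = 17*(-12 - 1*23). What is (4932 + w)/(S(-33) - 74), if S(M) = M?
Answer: -6122/107 ≈ -57.215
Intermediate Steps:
h = -595 (h = 17*(-12 - 23) = 17*(-35) = -595)
w = 1190 (w = -2*(-595) = 1190)
(4932 + w)/(S(-33) - 74) = (4932 + 1190)/(-33 - 74) = 6122/(-107) = 6122*(-1/107) = -6122/107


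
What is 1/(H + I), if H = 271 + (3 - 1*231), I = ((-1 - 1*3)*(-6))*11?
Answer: 1/307 ≈ 0.0032573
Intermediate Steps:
I = 264 (I = ((-1 - 3)*(-6))*11 = -4*(-6)*11 = 24*11 = 264)
H = 43 (H = 271 + (3 - 231) = 271 - 228 = 43)
1/(H + I) = 1/(43 + 264) = 1/307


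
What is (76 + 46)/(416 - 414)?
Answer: 61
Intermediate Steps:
(76 + 46)/(416 - 414) = 122/2 = 122*(½) = 61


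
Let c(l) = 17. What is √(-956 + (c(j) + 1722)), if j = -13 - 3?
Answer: 3*√87 ≈ 27.982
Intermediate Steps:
j = -16
√(-956 + (c(j) + 1722)) = √(-956 + (17 + 1722)) = √(-956 + 1739) = √783 = 3*√87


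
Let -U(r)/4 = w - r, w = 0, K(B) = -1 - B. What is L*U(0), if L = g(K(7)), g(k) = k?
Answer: 0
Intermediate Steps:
U(r) = 4*r (U(r) = -4*(0 - r) = -(-4)*r = 4*r)
L = -8 (L = -1 - 1*7 = -1 - 7 = -8)
L*U(0) = -32*0 = -8*0 = 0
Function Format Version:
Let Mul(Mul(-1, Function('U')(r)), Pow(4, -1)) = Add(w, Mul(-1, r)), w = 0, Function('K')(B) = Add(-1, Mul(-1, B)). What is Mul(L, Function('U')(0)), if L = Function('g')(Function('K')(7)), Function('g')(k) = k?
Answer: 0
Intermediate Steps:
Function('U')(r) = Mul(4, r) (Function('U')(r) = Mul(-4, Add(0, Mul(-1, r))) = Mul(-4, Mul(-1, r)) = Mul(4, r))
L = -8 (L = Add(-1, Mul(-1, 7)) = Add(-1, -7) = -8)
Mul(L, Function('U')(0)) = Mul(-8, Mul(4, 0)) = Mul(-8, 0) = 0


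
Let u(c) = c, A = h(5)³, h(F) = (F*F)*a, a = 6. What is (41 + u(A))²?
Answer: 11390901751681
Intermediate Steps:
h(F) = 6*F² (h(F) = (F*F)*6 = F²*6 = 6*F²)
A = 3375000 (A = (6*5²)³ = (6*25)³ = 150³ = 3375000)
(41 + u(A))² = (41 + 3375000)² = 3375041² = 11390901751681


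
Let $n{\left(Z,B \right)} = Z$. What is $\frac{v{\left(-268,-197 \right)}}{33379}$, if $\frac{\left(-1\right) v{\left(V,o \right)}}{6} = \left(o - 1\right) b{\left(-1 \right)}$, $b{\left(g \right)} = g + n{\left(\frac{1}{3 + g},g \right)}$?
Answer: $- \frac{594}{33379} \approx -0.017796$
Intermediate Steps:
$b{\left(g \right)} = g + \frac{1}{3 + g}$
$v{\left(V,o \right)} = -3 + 3 o$ ($v{\left(V,o \right)} = - 6 \left(o - 1\right) \frac{1 - \left(3 - 1\right)}{3 - 1} = - 6 \left(-1 + o\right) \frac{1 - 2}{2} = - 6 \left(-1 + o\right) \frac{1}{2} \left(-1\right) = - 6 \left(-1 + o\right) \left(- \frac{1}{2}\right) = - 6 \left(\frac{1}{2} - \frac{o}{2}\right) = -3 + 3 o$)
$\frac{v{\left(-268,-197 \right)}}{33379} = \frac{-3 + 3 \left(-197\right)}{33379} = \left(-3 - 591\right) \frac{1}{33379} = \left(-594\right) \frac{1}{33379} = - \frac{594}{33379}$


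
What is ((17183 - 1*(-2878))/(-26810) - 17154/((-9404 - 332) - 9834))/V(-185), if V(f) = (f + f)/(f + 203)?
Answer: -60574473/9706426450 ≈ -0.0062407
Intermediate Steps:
V(f) = 2*f/(203 + f) (V(f) = (2*f)/(203 + f) = 2*f/(203 + f))
((17183 - 1*(-2878))/(-26810) - 17154/((-9404 - 332) - 9834))/V(-185) = ((17183 - 1*(-2878))/(-26810) - 17154/((-9404 - 332) - 9834))/((2*(-185)/(203 - 185))) = ((17183 + 2878)*(-1/26810) - 17154/(-9736 - 9834))/((2*(-185)/18)) = (20061*(-1/26810) - 17154/(-19570))/((2*(-185)*(1/18))) = (-20061/26810 - 17154*(-1/19570))/(-185/9) = (-20061/26810 + 8577/9785)*(-9/185) = (6730497/52467170)*(-9/185) = -60574473/9706426450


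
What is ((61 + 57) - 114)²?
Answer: 16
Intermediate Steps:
((61 + 57) - 114)² = (118 - 114)² = 4² = 16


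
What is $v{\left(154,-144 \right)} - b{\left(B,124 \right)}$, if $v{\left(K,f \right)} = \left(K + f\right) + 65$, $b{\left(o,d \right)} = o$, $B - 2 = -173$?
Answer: $246$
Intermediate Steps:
$B = -171$ ($B = 2 - 173 = -171$)
$v{\left(K,f \right)} = 65 + K + f$
$v{\left(154,-144 \right)} - b{\left(B,124 \right)} = \left(65 + 154 - 144\right) - -171 = 75 + 171 = 246$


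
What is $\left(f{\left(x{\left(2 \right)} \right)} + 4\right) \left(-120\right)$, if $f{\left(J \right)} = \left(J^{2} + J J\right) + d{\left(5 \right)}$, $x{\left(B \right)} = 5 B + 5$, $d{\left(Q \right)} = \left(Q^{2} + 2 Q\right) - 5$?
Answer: $-58080$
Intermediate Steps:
$d{\left(Q \right)} = -5 + Q^{2} + 2 Q$
$x{\left(B \right)} = 5 + 5 B$
$f{\left(J \right)} = 30 + 2 J^{2}$ ($f{\left(J \right)} = \left(J^{2} + J J\right) + \left(-5 + 5^{2} + 2 \cdot 5\right) = \left(J^{2} + J^{2}\right) + \left(-5 + 25 + 10\right) = 2 J^{2} + 30 = 30 + 2 J^{2}$)
$\left(f{\left(x{\left(2 \right)} \right)} + 4\right) \left(-120\right) = \left(\left(30 + 2 \left(5 + 5 \cdot 2\right)^{2}\right) + 4\right) \left(-120\right) = \left(\left(30 + 2 \left(5 + 10\right)^{2}\right) + 4\right) \left(-120\right) = \left(\left(30 + 2 \cdot 15^{2}\right) + 4\right) \left(-120\right) = \left(\left(30 + 2 \cdot 225\right) + 4\right) \left(-120\right) = \left(\left(30 + 450\right) + 4\right) \left(-120\right) = \left(480 + 4\right) \left(-120\right) = 484 \left(-120\right) = -58080$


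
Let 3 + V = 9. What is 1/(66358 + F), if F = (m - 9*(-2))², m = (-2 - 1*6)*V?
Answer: 1/67258 ≈ 1.4868e-5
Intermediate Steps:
V = 6 (V = -3 + 9 = 6)
m = -48 (m = (-2 - 1*6)*6 = (-2 - 6)*6 = -8*6 = -48)
F = 900 (F = (-48 - 9*(-2))² = (-48 + 18)² = (-30)² = 900)
1/(66358 + F) = 1/(66358 + 900) = 1/67258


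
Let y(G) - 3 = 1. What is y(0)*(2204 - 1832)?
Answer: 1488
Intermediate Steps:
y(G) = 4 (y(G) = 3 + 1 = 4)
y(0)*(2204 - 1832) = 4*(2204 - 1832) = 4*372 = 1488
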